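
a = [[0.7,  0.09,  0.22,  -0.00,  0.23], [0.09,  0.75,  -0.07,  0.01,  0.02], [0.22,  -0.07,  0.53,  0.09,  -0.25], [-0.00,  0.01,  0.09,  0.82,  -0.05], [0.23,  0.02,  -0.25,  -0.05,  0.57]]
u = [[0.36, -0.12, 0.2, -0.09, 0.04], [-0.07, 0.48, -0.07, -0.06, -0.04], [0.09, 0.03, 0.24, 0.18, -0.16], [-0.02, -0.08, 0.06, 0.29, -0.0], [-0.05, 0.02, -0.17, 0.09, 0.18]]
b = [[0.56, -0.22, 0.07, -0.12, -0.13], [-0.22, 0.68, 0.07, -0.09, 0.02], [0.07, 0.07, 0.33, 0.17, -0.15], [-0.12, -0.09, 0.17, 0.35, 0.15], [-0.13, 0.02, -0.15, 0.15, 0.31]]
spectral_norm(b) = 0.87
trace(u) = 1.55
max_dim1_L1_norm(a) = 1.24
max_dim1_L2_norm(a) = 0.83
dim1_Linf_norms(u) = [0.36, 0.48, 0.24, 0.29, 0.18]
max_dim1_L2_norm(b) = 0.72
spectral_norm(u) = 0.59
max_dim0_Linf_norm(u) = 0.48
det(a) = 0.05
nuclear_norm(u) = 1.63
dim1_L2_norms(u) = [0.44, 0.5, 0.35, 0.31, 0.27]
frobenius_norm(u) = 0.85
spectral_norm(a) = 0.93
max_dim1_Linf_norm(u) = 0.48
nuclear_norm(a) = 3.37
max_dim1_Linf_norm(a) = 0.82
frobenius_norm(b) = 1.20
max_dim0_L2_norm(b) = 0.72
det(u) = 0.00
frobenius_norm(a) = 1.65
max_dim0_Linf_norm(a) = 0.82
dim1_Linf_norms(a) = [0.7, 0.75, 0.53, 0.82, 0.57]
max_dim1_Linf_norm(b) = 0.68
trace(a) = 3.37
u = b @ a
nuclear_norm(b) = 2.25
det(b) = -0.00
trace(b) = 2.23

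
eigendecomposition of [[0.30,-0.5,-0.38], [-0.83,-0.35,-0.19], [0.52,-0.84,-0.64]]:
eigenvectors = [[-0.40, -0.06, 0.4],[0.61, 0.58, 0.62],[-0.69, -0.81, 0.67]]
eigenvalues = [0.41, -0.0, -1.1]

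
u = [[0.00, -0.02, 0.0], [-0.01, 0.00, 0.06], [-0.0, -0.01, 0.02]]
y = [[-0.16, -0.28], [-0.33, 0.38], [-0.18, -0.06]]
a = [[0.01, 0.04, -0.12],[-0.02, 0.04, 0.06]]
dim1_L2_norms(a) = [0.13, 0.07]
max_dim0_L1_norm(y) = 0.72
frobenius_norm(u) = 0.07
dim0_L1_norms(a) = [0.03, 0.08, 0.18]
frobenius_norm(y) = 0.63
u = y @ a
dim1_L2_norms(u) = [0.02, 0.06, 0.02]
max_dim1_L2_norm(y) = 0.5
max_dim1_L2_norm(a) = 0.13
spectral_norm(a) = 0.14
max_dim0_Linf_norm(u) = 0.06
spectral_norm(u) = 0.06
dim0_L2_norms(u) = [0.01, 0.02, 0.06]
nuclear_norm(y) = 0.87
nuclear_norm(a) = 0.19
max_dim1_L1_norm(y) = 0.71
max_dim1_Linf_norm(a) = 0.12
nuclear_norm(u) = 0.09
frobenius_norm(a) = 0.15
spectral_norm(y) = 0.52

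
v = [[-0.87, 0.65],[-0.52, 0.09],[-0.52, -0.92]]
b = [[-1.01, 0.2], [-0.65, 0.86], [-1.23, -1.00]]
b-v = [[-0.14, -0.45], [-0.13, 0.77], [-0.71, -0.08]]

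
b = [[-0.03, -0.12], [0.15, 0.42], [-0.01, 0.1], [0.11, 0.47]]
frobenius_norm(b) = 0.68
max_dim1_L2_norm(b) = 0.48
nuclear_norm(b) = 0.73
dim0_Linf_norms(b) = [0.15, 0.47]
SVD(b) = [[-0.18, -0.07],[0.66, -0.59],[0.14, 0.7],[0.72, 0.4]] @ diag([0.6741979519205017, 0.05250830054573167]) @ [[0.27, 0.96], [-0.96, 0.27]]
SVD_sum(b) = [[-0.03, -0.12], [0.12, 0.43], [0.03, 0.09], [0.13, 0.46]] + [[0.0, -0.00], [0.03, -0.01], [-0.04, 0.01], [-0.02, 0.01]]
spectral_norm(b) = 0.67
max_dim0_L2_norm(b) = 0.65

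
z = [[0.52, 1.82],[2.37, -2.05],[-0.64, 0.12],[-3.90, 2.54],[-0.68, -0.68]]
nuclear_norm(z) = 7.73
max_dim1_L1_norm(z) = 6.44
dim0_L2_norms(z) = [4.69, 3.8]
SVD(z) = [[0.12,0.86], [-0.55,-0.1], [0.1,-0.14], [0.82,-0.16], [0.02,-0.46]] @ diag([5.67062004762526, 2.063169473279036]) @ [[-0.8,0.60], [0.6,0.80]]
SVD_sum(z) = [[-0.55, 0.41], [2.49, -1.89], [-0.46, 0.35], [-3.70, 2.81], [-0.10, 0.08]] + [[1.07, 1.41],[-0.12, -0.16],[-0.18, -0.23],[-0.2, -0.27],[-0.58, -0.76]]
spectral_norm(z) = 5.67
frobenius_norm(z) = 6.03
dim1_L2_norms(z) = [1.89, 3.13, 0.65, 4.65, 0.96]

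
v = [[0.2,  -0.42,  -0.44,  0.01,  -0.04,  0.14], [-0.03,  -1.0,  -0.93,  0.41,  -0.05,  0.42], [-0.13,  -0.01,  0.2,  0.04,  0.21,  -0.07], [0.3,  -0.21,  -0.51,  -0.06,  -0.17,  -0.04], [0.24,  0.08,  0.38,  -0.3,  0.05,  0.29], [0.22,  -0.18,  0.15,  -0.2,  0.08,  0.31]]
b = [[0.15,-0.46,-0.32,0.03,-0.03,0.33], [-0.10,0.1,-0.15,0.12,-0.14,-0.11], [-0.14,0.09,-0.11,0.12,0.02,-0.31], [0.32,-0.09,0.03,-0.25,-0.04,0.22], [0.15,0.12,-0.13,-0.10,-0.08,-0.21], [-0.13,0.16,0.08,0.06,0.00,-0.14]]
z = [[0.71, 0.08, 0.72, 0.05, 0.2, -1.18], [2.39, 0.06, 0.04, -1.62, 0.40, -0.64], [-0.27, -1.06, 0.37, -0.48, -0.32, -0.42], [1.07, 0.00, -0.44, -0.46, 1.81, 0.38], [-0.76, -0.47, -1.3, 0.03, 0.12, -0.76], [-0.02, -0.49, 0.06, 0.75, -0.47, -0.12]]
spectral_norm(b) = 0.84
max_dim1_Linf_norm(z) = 2.39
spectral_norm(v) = 1.71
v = z @ b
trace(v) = -0.30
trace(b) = -0.33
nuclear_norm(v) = 3.20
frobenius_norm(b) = 1.05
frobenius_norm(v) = 1.95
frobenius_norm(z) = 4.72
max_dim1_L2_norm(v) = 1.49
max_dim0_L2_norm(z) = 2.83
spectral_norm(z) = 3.51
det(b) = 0.00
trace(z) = 0.68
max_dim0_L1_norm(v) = 2.61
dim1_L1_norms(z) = [2.94, 5.15, 2.92, 4.16, 3.44, 1.91]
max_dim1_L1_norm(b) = 1.32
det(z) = 10.54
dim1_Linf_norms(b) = [0.46, 0.15, 0.31, 0.32, 0.21, 0.16]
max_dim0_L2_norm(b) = 0.57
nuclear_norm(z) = 10.17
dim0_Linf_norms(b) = [0.32, 0.46, 0.32, 0.25, 0.14, 0.33]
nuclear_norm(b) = 1.86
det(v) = -0.00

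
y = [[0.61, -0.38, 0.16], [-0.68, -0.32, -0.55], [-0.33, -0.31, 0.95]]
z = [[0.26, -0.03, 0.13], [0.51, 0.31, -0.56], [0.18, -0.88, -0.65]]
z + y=[[0.87, -0.41, 0.29],  [-0.17, -0.01, -1.11],  [-0.15, -1.19, 0.3]]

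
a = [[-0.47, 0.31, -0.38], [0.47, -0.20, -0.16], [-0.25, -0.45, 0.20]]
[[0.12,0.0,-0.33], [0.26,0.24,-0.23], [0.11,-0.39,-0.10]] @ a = [[0.03, 0.19, -0.11], [0.05, 0.14, -0.18], [-0.21, 0.16, 0.00]]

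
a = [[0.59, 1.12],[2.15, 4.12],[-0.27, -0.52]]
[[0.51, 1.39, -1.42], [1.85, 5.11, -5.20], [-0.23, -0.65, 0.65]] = a @ [[0.69, 0.29, -0.73], [0.09, 1.09, -0.88]]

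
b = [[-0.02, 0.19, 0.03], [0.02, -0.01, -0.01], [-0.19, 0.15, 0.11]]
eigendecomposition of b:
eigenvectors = [[0.14, -0.48, 0.36],  [-0.09, 0.13, -0.06],  [0.99, -0.87, 0.93]]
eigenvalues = [0.07, -0.02, 0.03]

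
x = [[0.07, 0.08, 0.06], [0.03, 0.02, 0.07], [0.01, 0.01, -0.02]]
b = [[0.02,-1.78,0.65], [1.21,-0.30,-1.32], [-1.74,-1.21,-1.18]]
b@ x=[[-0.05, -0.03, -0.14], [0.06, 0.08, 0.08], [-0.17, -0.18, -0.17]]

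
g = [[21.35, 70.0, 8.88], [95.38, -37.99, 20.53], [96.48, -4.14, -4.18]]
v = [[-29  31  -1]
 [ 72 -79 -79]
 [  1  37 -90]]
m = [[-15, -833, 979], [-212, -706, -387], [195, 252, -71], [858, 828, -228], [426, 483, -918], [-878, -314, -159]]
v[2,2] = -90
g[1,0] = 95.38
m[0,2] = 979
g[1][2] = 20.53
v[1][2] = -79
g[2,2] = -4.18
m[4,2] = -918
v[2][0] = 1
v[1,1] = -79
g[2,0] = 96.48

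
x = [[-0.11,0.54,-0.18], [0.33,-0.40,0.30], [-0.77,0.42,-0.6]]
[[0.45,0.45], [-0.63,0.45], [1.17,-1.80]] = x @ [[-1.43, 1.82],[0.67, 1.87],[0.36, 1.98]]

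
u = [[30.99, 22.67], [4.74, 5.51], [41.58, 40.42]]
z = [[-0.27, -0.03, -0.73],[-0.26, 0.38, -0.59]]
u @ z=[[-14.26, 7.68, -36.00], [-2.71, 1.95, -6.71], [-21.74, 14.11, -54.20]]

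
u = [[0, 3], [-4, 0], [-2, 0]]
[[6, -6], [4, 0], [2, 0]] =u @[[-1, 0], [2, -2]]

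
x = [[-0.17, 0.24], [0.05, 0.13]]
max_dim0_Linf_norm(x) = 0.24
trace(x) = -0.04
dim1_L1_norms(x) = [0.41, 0.18]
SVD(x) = [[0.96, 0.29], [0.29, -0.96]] @ diag([0.30570889964498865, 0.11154402125551267]) @ [[-0.48, 0.88],[-0.88, -0.48]]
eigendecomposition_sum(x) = [[-0.19, 0.13],[0.03, -0.02]] + [[0.02, 0.11], [0.02, 0.15]]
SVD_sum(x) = [[-0.14,0.26], [-0.04,0.08]] + [[-0.03, -0.02], [0.09, 0.05]]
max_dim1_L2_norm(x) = 0.29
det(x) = -0.03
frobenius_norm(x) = 0.33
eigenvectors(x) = [[-0.99, -0.58], [0.15, -0.81]]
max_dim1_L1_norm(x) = 0.41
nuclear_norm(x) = 0.42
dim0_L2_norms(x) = [0.18, 0.27]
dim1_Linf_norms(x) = [0.24, 0.13]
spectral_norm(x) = 0.31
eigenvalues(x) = [-0.21, 0.17]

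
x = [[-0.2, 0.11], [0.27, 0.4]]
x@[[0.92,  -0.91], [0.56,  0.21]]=[[-0.12,0.21], [0.47,-0.16]]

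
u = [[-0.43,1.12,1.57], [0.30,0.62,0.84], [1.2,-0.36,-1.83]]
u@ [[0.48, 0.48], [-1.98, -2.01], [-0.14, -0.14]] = [[-2.64,-2.68], [-1.2,-1.22], [1.54,1.56]]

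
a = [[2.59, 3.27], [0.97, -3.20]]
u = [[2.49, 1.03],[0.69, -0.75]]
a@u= [[8.71,0.22], [0.21,3.40]]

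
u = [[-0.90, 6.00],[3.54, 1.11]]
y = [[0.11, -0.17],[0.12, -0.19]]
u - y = [[-1.01, 6.17], [3.42, 1.3]]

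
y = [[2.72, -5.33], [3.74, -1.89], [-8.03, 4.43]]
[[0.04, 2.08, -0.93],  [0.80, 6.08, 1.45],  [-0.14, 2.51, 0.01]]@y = [[15.36, -8.26], [13.27, -9.33], [8.93, -3.95]]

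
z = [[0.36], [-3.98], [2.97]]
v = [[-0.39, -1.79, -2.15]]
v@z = [[0.60]]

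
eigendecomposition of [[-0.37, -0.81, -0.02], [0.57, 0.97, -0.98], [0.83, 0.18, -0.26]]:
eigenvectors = [[(-0.13+0.56j), (-0.13-0.56j), 0.52+0.00j], [0.52+0.06j, 0.52-0.06j, -0.82+0.00j], [0.63+0.00j, (0.63-0j), (0.24+0j)]]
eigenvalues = [(-0.28+0.75j), (-0.28-0.75j), (0.9+0j)]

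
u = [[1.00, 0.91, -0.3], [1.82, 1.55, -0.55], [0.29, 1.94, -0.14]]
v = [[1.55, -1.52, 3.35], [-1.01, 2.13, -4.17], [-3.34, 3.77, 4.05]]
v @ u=[[-0.24, 5.55, -0.10], [1.66, -5.71, -0.28], [4.7, 10.66, -1.64]]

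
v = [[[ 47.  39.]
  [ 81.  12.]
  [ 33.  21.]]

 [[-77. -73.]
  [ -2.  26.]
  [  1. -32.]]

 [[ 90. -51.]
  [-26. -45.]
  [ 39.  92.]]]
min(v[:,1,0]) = -26.0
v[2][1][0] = -26.0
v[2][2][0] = 39.0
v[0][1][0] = 81.0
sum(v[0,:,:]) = 233.0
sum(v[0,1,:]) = 93.0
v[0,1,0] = 81.0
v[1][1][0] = -2.0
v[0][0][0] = 47.0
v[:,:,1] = [[39.0, 12.0, 21.0], [-73.0, 26.0, -32.0], [-51.0, -45.0, 92.0]]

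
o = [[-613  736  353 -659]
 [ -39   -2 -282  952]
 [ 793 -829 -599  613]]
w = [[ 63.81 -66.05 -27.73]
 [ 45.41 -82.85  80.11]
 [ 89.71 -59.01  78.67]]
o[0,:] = [-613, 736, 353, -659]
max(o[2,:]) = 793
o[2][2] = -599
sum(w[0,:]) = -29.969999999999995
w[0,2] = -27.73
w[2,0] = 89.71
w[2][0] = 89.71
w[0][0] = 63.81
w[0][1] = -66.05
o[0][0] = -613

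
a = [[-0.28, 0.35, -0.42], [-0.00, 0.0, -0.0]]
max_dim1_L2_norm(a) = 0.61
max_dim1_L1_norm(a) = 1.05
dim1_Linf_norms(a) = [0.42, 0.0]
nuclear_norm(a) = 0.61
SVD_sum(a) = [[-0.28, 0.35, -0.42], [0.00, 0.00, 0.00]] + [[0.0, 0.00, 0.0],  [0.00, 0.00, 0.0]]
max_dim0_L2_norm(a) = 0.42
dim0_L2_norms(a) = [0.28, 0.35, 0.42]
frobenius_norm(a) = 0.61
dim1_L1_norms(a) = [1.05, 0.0]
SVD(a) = [[1.00, 0.00], [0.00, 1.0]] @ diag([0.6142475071174485, 0.0]) @ [[-0.46, 0.57, -0.68], [0.57, 0.78, 0.27]]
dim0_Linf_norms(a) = [0.28, 0.35, 0.42]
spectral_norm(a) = 0.61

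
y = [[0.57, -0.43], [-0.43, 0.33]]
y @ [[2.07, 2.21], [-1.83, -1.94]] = [[1.97, 2.09], [-1.49, -1.59]]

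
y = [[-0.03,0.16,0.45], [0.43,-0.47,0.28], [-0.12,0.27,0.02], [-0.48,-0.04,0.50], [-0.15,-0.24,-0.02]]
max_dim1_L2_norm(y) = 0.7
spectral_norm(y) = 0.81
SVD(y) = [[-0.43, -0.28, 0.61], [0.37, -0.86, 0.12], [-0.23, 0.27, 0.28], [-0.79, -0.32, -0.35], [-0.02, -0.13, -0.64]] @ diag([0.8064027319242686, 0.7343203794097672, 0.4169990579468638]) @ [[0.72, -0.33, -0.61], [-0.3, 0.65, -0.7], [0.63, 0.69, 0.37]]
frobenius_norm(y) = 1.17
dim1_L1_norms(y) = [0.64, 1.18, 0.41, 1.02, 0.41]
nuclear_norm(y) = 1.96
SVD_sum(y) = [[-0.25, 0.12, 0.21],[0.21, -0.1, -0.18],[-0.14, 0.06, 0.11],[-0.46, 0.21, 0.39],[-0.01, 0.01, 0.01]] + [[0.06, -0.13, 0.14], [0.19, -0.41, 0.44], [-0.06, 0.13, -0.14], [0.07, -0.15, 0.16], [0.03, -0.06, 0.07]] + [[0.16, 0.18, 0.09],[0.03, 0.03, 0.02],[0.07, 0.08, 0.04],[-0.09, -0.1, -0.05],[-0.17, -0.18, -0.10]]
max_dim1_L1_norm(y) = 1.18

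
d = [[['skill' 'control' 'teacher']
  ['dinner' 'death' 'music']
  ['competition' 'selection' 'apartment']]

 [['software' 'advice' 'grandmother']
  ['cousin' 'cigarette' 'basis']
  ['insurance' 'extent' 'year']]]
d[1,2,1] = 'extent'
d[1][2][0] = 'insurance'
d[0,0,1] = 'control'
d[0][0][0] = 'skill'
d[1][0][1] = 'advice'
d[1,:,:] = [['software', 'advice', 'grandmother'], ['cousin', 'cigarette', 'basis'], ['insurance', 'extent', 'year']]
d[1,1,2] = 'basis'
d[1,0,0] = 'software'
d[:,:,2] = [['teacher', 'music', 'apartment'], ['grandmother', 'basis', 'year']]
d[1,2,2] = 'year'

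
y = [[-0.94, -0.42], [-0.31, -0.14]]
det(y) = 0.00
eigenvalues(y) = [-1.08, -0.0]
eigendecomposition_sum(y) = [[-0.94, -0.42], [-0.31, -0.14]] + [[-0.0,  0.0],[0.00,  -0.00]]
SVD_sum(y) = [[-0.94, -0.42],[-0.31, -0.14]] + [[-0.0, 0.0], [0.00, -0.0]]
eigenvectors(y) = [[-0.95, 0.41], [-0.31, -0.91]]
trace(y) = -1.08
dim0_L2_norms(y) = [0.99, 0.44]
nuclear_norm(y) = 1.09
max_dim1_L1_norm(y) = 1.36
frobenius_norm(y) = 1.08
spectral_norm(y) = 1.08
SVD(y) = [[-0.95, -0.31],[-0.31, 0.95]] @ diag([1.0842962385370942, 0.0012911600633133736]) @ [[0.91, 0.41], [0.41, -0.91]]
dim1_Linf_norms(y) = [0.94, 0.31]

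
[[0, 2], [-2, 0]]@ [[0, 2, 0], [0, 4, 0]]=[[0, 8, 0], [0, -4, 0]]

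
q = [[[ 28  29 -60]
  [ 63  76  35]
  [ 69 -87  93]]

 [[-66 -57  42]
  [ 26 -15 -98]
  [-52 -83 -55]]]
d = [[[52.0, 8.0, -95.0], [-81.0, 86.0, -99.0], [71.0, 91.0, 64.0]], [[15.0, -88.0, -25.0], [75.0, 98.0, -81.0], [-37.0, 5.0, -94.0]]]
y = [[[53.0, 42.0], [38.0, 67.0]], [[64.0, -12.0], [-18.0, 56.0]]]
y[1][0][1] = -12.0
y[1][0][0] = 64.0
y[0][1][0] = 38.0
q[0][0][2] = -60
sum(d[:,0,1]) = -80.0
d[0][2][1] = 91.0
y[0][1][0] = 38.0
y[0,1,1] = 67.0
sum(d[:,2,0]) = 34.0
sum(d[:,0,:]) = -133.0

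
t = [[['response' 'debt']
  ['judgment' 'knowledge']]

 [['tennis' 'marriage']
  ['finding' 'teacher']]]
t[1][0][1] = 'marriage'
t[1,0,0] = 'tennis'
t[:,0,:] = [['response', 'debt'], ['tennis', 'marriage']]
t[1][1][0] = 'finding'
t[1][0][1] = 'marriage'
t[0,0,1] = 'debt'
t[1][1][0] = 'finding'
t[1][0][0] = 'tennis'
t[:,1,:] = [['judgment', 'knowledge'], ['finding', 'teacher']]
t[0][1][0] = 'judgment'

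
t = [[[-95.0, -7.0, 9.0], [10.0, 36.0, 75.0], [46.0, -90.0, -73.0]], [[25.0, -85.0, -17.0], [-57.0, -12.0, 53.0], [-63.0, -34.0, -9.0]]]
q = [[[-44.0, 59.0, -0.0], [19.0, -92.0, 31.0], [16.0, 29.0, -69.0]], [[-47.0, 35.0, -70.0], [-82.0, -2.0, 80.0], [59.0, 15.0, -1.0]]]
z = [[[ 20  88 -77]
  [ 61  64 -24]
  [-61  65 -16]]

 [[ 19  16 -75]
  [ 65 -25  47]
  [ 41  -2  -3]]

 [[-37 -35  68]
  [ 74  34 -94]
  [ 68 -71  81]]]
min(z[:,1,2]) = -94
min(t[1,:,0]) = -63.0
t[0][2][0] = 46.0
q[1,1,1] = -2.0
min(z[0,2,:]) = -61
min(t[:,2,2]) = -73.0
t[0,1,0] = 10.0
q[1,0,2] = -70.0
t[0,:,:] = [[-95.0, -7.0, 9.0], [10.0, 36.0, 75.0], [46.0, -90.0, -73.0]]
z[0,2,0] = -61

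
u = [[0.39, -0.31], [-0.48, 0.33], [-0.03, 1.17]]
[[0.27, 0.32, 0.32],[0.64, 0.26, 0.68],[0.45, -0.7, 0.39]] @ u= [[-0.06, 0.40], [0.10, 0.68], [0.50, 0.09]]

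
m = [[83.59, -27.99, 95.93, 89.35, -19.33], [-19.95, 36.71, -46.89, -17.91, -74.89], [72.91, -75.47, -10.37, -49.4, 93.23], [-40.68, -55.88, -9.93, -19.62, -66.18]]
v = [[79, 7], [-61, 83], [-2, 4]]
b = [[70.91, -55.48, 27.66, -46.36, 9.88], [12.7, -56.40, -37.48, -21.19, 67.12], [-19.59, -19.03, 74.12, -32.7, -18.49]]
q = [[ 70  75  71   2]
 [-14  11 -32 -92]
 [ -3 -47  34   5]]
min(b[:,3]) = -46.36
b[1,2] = -37.48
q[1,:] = [-14, 11, -32, -92]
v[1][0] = -61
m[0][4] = -19.33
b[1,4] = 67.12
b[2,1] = -19.03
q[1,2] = -32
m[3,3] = -19.62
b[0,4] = 9.88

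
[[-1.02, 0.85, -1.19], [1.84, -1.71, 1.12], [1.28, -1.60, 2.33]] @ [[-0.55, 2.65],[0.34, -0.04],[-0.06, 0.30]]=[[0.92, -3.09], [-1.66, 5.28], [-1.39, 4.16]]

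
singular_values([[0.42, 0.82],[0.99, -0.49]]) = [1.1, 0.92]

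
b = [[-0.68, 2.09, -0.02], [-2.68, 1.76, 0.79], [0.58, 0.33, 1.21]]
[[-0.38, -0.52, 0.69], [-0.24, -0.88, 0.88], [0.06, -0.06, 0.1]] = b @ [[-0.00, 0.18, -0.12],[-0.18, -0.19, 0.29],[0.1, -0.08, 0.06]]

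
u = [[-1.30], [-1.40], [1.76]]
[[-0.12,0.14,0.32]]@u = [[0.52]]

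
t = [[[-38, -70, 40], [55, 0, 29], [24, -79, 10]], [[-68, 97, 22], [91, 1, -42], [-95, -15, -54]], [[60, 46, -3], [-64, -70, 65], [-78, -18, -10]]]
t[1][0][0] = -68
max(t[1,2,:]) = -15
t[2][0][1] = 46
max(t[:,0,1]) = 97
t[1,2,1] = -15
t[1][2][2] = -54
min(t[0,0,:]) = -70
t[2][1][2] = 65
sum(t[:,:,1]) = -108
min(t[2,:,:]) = -78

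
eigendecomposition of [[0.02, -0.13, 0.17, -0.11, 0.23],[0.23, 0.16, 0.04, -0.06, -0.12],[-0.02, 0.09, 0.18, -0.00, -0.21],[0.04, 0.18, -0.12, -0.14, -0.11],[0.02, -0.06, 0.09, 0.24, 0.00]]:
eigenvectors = [[-0.63+0.00j, (-0.63-0j), (-0.57+0j), -0.06+0.00j, -0.20+0.00j], [(0.24+0.47j), 0.24-0.47j, 0.57+0.00j, (-0.81+0j), -0.74+0.00j], [(0.23-0.18j), (0.23+0.18j), (0.15+0j), (-0.25+0j), -0.59+0.00j], [(0.32+0.26j), (0.32-0.26j), -0.21+0.00j, -0.29+0.00j, -0.13+0.00j], [(0.09-0.24j), (0.09+0.24j), (0.54+0j), -0.43+0.00j, (-0.21+0j)]]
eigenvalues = [(0.03+0.28j), (0.03-0.28j), (-0.15+0j), (0.1+0j), (0.21+0j)]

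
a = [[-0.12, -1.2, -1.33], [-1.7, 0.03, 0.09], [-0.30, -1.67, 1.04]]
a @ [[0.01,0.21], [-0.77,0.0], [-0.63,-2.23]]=[[1.76, 2.94], [-0.1, -0.56], [0.63, -2.38]]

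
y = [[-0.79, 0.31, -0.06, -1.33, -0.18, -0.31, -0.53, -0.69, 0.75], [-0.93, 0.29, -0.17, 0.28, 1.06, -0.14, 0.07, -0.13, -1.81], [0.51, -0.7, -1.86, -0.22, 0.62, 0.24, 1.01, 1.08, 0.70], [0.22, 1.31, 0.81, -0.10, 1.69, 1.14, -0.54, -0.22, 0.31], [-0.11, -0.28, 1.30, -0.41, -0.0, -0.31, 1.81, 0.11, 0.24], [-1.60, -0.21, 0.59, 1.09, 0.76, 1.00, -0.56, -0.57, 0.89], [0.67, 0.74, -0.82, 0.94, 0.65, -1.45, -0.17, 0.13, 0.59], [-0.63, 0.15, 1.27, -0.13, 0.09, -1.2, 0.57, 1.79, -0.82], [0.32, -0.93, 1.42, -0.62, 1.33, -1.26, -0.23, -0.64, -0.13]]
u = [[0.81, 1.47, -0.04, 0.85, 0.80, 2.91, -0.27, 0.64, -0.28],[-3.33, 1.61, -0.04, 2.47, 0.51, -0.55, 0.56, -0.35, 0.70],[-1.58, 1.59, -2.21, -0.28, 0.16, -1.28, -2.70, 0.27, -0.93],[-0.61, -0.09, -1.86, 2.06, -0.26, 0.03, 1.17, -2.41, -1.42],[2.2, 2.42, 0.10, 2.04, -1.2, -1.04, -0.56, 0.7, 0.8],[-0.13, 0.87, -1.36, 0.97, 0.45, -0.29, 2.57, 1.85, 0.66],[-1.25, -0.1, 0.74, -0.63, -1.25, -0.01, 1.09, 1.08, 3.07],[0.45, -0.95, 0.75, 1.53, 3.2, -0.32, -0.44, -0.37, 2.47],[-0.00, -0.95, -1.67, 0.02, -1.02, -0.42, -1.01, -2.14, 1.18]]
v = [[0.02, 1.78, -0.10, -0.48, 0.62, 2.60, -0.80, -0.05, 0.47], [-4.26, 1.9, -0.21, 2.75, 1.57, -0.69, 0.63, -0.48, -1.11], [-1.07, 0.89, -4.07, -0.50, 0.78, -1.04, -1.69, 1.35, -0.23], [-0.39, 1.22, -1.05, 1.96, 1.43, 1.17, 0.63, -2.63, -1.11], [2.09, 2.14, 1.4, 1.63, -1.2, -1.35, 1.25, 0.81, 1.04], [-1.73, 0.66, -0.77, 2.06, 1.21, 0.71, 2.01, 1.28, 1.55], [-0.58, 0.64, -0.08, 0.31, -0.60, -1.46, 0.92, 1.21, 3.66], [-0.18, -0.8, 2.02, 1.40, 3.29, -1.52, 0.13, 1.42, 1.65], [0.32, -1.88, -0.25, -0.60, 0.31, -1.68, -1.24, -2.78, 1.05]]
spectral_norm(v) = 7.44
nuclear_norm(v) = 36.52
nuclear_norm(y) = 21.50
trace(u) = 2.68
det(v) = 21171.40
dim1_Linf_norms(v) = [2.6, 4.26, 4.07, 2.63, 2.14, 2.06, 3.66, 3.29, 2.78]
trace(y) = 0.03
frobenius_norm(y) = 7.53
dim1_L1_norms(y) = [4.95, 4.88, 6.94, 6.34, 4.57, 7.27, 6.16, 6.65, 6.88]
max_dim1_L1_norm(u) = 11.06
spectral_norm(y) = 3.64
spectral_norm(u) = 5.72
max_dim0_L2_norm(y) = 3.24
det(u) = -183.63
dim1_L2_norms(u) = [3.63, 4.61, 4.46, 4.16, 4.34, 3.78, 3.98, 4.56, 3.45]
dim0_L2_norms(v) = [5.22, 4.32, 4.94, 4.6, 4.44, 4.39, 3.51, 4.74, 4.84]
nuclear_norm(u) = 33.91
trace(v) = 2.71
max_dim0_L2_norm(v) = 5.22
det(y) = -1553.84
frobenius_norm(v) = 13.74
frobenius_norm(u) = 12.39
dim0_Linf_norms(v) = [4.26, 2.14, 4.07, 2.75, 3.29, 2.6, 2.01, 2.78, 3.66]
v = u + y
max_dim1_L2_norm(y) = 2.77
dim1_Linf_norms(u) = [2.91, 3.33, 2.7, 2.41, 2.42, 2.57, 3.07, 3.2, 2.14]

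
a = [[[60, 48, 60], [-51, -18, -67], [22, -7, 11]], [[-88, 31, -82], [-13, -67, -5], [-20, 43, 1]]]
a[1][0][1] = 31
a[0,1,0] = -51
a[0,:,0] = [60, -51, 22]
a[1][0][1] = 31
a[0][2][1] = -7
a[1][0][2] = -82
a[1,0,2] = -82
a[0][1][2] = -67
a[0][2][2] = 11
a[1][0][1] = 31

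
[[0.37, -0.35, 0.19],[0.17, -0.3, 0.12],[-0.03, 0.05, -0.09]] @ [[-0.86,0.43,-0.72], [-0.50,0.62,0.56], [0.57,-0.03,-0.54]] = [[-0.03, -0.06, -0.56],  [0.07, -0.12, -0.36],  [-0.05, 0.02, 0.1]]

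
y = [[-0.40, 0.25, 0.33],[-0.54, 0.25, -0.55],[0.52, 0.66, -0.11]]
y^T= [[-0.4, -0.54, 0.52], [0.25, 0.25, 0.66], [0.33, -0.55, -0.11]]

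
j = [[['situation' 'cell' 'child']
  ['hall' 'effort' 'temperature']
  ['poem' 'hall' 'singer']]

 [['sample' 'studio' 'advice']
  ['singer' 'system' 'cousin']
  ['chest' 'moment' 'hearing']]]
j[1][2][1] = 'moment'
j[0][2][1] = 'hall'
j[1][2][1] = 'moment'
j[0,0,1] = 'cell'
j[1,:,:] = [['sample', 'studio', 'advice'], ['singer', 'system', 'cousin'], ['chest', 'moment', 'hearing']]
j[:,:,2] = [['child', 'temperature', 'singer'], ['advice', 'cousin', 'hearing']]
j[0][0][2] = 'child'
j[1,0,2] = 'advice'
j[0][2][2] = 'singer'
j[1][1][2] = 'cousin'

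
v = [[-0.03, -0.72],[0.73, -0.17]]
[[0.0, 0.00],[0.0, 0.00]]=v @ [[0.00, -0.0],  [0.0, -0.0]]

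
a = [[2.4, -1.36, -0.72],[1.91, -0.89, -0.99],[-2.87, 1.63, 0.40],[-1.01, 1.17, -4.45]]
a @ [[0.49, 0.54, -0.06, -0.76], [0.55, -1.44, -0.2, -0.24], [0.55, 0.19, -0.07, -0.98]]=[[0.03,3.12,0.18,-0.79], [-0.1,2.12,0.13,-0.27], [-0.29,-3.82,-0.18,1.40], [-2.3,-3.08,0.14,4.85]]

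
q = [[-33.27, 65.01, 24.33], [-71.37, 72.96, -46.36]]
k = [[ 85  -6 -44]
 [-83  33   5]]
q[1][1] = 72.96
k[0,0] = 85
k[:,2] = [-44, 5]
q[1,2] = -46.36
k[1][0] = -83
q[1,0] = -71.37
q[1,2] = -46.36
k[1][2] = 5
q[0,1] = 65.01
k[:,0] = [85, -83]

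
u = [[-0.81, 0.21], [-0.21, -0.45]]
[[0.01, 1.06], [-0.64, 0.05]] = u @[[0.32, -1.19], [1.27, 0.44]]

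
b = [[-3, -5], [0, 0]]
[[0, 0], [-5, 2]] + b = [[-3, -5], [-5, 2]]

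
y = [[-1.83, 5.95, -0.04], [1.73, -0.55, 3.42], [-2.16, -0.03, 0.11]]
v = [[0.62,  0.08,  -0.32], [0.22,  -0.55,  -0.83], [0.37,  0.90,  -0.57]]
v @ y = [[-0.31, 3.65, 0.21],[0.44, 1.64, -1.98],[2.11, 1.72, 3.00]]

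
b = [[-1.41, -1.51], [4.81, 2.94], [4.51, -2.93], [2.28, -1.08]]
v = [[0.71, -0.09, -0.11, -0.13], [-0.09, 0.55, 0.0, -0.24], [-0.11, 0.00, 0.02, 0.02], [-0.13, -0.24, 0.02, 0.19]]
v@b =[[-2.23, -0.87], [2.23, 2.01], [0.29, 0.09], [-0.45, -0.77]]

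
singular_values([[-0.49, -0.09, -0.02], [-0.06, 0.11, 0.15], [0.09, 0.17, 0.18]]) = [0.52, 0.3, 0.01]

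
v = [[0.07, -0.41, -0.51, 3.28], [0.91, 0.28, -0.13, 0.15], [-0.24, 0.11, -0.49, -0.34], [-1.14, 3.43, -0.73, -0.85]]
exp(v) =[[1.05, 4.13, -1.26, 2.25], [0.95, 2.92, -0.68, 1.37], [-0.14, -0.56, 0.78, -0.38], [0.55, 2.72, -0.58, 0.85]]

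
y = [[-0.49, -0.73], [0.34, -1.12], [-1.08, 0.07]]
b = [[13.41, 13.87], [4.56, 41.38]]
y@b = [[-9.90,-37.0], [-0.55,-41.63], [-14.16,-12.08]]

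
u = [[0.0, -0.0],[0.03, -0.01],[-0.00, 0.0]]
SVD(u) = [[0.0,-1.0],  [-1.00,0.0],  [0.00,0.00]] @ diag([0.03162277660168379, 0.0]) @ [[-0.95, 0.32],[0.32, 0.95]]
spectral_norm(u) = 0.03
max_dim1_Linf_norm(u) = 0.03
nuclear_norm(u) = 0.03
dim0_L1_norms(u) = [0.03, 0.01]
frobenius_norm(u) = 0.03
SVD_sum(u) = [[0.00, 0.00],[0.03, -0.01],[0.0, 0.00]] + [[-0.0, -0.00],  [0.0, 0.00],  [0.0, 0.0]]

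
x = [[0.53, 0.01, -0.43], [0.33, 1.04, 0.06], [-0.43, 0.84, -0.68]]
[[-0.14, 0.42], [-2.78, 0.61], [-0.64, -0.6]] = x @[[-1.13, 1.13],  [-2.25, 0.20],  [-1.13, 0.41]]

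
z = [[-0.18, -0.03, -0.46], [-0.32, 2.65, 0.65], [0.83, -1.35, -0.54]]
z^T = [[-0.18, -0.32, 0.83], [-0.03, 2.65, -1.35], [-0.46, 0.65, -0.54]]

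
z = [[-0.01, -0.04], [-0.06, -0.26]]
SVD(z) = [[-0.15,-0.99], [-0.99,0.15]] @ diag([0.26999898388517146, 0.0007407435284462161]) @ [[0.23, 0.97], [0.97, -0.23]]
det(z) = 0.00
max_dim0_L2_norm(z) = 0.26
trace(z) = -0.27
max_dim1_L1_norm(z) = 0.32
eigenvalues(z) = [-0.0, -0.27]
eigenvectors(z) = [[0.97, 0.15], [-0.23, 0.99]]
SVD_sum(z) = [[-0.01,-0.04], [-0.06,-0.26]] + [[-0.0, 0.00],[0.00, -0.0]]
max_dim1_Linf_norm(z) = 0.26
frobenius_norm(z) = 0.27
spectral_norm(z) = 0.27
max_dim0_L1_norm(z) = 0.3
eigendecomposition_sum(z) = [[-0.00, 0.00],[0.0, -0.00]] + [[-0.01, -0.04],[-0.06, -0.26]]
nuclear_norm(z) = 0.27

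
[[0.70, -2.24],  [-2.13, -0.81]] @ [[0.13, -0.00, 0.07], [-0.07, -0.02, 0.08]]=[[0.25, 0.04, -0.13], [-0.22, 0.02, -0.21]]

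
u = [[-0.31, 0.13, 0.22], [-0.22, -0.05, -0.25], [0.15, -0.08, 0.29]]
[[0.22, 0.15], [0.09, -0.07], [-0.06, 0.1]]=u @ [[-0.57, -0.17], [0.10, 0.02], [0.12, 0.43]]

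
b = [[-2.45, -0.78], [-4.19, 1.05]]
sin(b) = [[0.21, -0.14], [-0.75, 0.83]]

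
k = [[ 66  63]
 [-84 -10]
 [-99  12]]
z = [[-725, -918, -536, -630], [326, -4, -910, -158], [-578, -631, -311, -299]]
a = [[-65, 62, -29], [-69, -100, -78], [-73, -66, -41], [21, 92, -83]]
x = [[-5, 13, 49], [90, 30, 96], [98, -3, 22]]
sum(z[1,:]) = -746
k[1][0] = -84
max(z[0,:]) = -536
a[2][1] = -66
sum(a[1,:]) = -247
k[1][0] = -84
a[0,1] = 62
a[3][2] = -83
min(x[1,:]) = 30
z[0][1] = -918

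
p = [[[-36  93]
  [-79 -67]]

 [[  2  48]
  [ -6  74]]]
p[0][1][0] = -79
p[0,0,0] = -36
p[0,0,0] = -36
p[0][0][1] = 93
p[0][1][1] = -67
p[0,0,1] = 93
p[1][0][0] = 2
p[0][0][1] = 93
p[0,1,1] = -67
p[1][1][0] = -6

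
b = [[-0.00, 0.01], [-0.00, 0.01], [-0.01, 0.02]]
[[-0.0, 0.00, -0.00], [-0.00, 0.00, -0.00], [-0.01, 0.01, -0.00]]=b @ [[0.43, -0.27, -0.23], [-0.45, 0.43, -0.16]]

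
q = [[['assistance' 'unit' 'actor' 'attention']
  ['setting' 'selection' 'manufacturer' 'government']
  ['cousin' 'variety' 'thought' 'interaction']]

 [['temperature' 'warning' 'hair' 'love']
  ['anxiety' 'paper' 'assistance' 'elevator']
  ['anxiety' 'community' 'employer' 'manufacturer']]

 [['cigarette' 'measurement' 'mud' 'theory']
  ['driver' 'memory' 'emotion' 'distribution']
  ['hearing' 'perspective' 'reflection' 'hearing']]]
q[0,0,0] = 'assistance'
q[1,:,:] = [['temperature', 'warning', 'hair', 'love'], ['anxiety', 'paper', 'assistance', 'elevator'], ['anxiety', 'community', 'employer', 'manufacturer']]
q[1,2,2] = 'employer'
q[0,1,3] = 'government'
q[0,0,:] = ['assistance', 'unit', 'actor', 'attention']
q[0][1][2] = 'manufacturer'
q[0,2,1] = 'variety'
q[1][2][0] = 'anxiety'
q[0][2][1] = 'variety'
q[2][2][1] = 'perspective'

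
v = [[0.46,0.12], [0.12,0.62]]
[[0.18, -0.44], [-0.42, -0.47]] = v@ [[0.60, -0.80],  [-0.8, -0.60]]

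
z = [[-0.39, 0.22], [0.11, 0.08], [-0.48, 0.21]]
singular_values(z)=[0.69, 0.12]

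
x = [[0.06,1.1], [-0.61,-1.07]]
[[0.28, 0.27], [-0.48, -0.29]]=x @ [[0.38, 0.06], [0.23, 0.24]]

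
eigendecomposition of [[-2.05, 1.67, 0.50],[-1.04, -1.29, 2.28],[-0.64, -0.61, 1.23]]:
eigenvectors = [[(0.78+0j), 0.78-0.00j, (0.59+0j)], [0.39+0.38j, 0.39-0.38j, (0.55+0j)], [0.24+0.20j, 0.24-0.20j, (0.58+0j)]]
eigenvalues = [(-1.06+0.93j), (-1.06-0.93j), 0j]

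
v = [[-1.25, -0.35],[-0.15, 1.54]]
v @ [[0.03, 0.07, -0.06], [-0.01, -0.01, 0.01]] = [[-0.03, -0.08, 0.07], [-0.02, -0.03, 0.02]]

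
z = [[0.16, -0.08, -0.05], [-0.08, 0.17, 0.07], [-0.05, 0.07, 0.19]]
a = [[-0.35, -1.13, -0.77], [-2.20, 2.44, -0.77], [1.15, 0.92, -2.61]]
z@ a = [[0.06, -0.42, 0.07], [-0.27, 0.57, -0.25], [0.08, 0.4, -0.51]]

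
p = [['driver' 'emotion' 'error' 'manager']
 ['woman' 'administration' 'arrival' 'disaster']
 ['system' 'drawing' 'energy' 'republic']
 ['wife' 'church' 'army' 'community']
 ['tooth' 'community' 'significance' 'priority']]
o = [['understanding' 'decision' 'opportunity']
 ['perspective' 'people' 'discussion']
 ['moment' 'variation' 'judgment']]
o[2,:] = ['moment', 'variation', 'judgment']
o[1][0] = 'perspective'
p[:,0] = ['driver', 'woman', 'system', 'wife', 'tooth']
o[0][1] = 'decision'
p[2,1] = 'drawing'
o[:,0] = ['understanding', 'perspective', 'moment']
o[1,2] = 'discussion'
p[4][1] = 'community'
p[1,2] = 'arrival'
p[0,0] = 'driver'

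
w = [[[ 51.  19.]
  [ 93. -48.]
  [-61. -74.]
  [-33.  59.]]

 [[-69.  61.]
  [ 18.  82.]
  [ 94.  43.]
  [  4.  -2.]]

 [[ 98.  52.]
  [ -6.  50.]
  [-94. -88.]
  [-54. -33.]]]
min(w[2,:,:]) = -94.0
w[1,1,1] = 82.0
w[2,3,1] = -33.0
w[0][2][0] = -61.0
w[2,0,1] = 52.0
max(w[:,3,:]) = 59.0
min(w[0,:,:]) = -74.0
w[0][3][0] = -33.0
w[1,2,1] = 43.0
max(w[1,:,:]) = 94.0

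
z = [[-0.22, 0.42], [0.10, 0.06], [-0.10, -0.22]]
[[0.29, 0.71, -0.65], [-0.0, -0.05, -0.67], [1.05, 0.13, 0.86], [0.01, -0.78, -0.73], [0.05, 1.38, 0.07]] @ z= [[0.07, 0.31],  [0.06, 0.14],  [-0.3, 0.26],  [-0.01, 0.12],  [0.12, 0.09]]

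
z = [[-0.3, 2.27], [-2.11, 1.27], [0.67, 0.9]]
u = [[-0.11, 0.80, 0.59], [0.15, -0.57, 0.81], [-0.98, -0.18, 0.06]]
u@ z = [[-1.26, 1.3],[1.70, 0.35],[0.71, -2.40]]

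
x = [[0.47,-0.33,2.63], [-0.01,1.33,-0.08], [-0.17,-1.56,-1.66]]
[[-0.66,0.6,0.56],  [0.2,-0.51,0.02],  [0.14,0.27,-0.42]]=x @[[-0.25, -0.04, -0.14], [0.14, -0.37, 0.03], [-0.19, 0.19, 0.24]]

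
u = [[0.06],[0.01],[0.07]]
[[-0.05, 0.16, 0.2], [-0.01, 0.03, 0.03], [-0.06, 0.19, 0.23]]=u@[[-0.87,2.72,3.28]]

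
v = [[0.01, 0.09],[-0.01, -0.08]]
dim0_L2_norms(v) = [0.01, 0.12]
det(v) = 0.00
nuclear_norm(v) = 0.12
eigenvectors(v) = [[0.99, -0.75], [-0.13, 0.66]]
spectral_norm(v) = 0.12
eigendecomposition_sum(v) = [[-0.0, -0.00],[0.0, 0.00]] + [[0.01, 0.09], [-0.01, -0.08]]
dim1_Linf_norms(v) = [0.09, 0.08]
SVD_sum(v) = [[0.01, 0.09],[-0.01, -0.08]] + [[-0.0, 0.0], [-0.0, 0.0]]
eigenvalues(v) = [-0.0, -0.07]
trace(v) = -0.07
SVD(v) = [[-0.75, 0.66],[0.66, 0.75]] @ diag([0.12124075097262996, 0.0008248051847070351]) @ [[-0.12, -0.99], [-0.99, 0.12]]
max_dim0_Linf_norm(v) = 0.09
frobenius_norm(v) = 0.12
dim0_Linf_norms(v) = [0.01, 0.09]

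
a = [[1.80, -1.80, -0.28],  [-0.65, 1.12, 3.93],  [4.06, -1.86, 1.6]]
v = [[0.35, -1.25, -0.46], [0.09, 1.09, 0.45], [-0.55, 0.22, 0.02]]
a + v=[[2.15, -3.05, -0.74], [-0.56, 2.21, 4.38], [3.51, -1.64, 1.62]]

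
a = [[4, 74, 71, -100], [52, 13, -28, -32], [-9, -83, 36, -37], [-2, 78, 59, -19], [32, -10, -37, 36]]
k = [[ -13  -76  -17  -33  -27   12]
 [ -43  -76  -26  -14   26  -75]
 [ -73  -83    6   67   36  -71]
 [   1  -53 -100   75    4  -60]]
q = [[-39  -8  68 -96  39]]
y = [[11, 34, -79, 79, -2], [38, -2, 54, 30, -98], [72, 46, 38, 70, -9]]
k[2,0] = -73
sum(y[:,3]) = 179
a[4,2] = -37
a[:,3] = [-100, -32, -37, -19, 36]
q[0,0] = -39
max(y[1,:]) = 54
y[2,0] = 72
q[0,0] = -39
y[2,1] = 46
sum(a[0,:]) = 49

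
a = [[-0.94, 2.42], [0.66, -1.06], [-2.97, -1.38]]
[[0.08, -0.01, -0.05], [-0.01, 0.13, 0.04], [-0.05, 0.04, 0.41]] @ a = [[0.07, 0.27],[-0.02, -0.22],[-1.14, -0.73]]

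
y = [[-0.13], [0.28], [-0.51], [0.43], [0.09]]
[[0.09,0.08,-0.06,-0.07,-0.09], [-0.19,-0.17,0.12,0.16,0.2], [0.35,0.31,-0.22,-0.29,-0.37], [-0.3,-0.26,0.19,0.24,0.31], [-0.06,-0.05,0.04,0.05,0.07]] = y@[[-0.69,-0.6,0.44,0.56,0.73]]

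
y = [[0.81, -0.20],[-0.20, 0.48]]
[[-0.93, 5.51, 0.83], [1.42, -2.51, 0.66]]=y @ [[-0.47, 6.14, 1.52],[2.76, -2.68, 2.0]]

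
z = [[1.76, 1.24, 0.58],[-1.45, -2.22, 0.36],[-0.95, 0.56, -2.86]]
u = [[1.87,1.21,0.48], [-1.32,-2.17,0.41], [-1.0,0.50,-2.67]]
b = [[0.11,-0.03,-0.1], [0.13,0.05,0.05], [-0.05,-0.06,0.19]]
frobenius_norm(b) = 0.30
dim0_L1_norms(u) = [4.19, 3.88, 3.56]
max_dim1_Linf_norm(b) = 0.19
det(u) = 4.33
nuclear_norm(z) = 6.87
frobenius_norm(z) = 4.64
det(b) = 0.00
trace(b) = 0.35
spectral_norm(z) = 3.43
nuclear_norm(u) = 6.75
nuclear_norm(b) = 0.47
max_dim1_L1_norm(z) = 4.37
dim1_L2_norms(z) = [2.23, 2.68, 3.07]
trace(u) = -2.97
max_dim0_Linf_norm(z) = 2.86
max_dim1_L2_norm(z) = 3.07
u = z + b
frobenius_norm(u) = 4.49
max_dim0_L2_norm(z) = 2.94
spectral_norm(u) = 3.36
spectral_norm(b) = 0.24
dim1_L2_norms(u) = [2.28, 2.57, 2.89]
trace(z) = -3.32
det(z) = 3.56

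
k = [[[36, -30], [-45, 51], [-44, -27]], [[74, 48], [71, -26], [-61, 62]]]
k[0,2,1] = -27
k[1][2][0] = -61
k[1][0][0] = 74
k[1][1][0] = 71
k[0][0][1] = -30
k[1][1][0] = 71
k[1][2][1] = 62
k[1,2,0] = -61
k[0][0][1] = -30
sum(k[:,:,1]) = 78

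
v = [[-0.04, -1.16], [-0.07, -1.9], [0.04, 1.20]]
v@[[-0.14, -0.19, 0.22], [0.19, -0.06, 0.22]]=[[-0.21,  0.08,  -0.26], [-0.35,  0.13,  -0.43], [0.22,  -0.08,  0.27]]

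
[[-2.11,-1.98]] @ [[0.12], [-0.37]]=[[0.48]]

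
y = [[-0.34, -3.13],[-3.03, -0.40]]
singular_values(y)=[3.45, 2.71]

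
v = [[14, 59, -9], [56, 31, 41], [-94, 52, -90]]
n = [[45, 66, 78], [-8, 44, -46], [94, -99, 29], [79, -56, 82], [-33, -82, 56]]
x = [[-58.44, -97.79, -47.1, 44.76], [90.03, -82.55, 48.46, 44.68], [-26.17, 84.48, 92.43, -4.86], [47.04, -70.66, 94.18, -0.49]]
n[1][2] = -46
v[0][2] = -9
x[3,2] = 94.18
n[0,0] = 45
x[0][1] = -97.79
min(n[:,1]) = -99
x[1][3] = 44.68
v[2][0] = -94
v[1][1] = 31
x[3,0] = 47.04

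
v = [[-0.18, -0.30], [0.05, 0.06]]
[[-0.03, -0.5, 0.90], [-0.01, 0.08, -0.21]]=v@ [[-1.09, -1.12, -2.31],[0.74, 2.33, -1.61]]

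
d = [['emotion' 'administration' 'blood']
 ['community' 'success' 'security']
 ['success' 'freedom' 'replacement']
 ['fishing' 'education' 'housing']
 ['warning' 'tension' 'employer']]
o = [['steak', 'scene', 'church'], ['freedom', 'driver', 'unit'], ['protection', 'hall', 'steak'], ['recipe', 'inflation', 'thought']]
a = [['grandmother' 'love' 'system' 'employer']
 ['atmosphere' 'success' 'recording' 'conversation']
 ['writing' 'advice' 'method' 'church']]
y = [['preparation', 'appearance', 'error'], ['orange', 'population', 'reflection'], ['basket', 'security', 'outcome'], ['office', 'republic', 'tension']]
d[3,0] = 'fishing'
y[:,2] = ['error', 'reflection', 'outcome', 'tension']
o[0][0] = 'steak'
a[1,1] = 'success'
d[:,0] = ['emotion', 'community', 'success', 'fishing', 'warning']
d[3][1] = 'education'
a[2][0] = 'writing'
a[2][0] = 'writing'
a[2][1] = 'advice'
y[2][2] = 'outcome'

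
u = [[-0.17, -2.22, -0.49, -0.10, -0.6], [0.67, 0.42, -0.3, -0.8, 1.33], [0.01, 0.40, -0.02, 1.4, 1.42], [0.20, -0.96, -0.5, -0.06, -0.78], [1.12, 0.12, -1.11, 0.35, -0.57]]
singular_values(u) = [3.05, 1.79, 1.7, 1.49, 0.0]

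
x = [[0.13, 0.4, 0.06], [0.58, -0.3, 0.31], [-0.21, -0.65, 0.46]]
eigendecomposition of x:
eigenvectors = [[(0.51+0j),-0.11-0.36j,-0.11+0.36j], [-0.77+0.00j,0.11-0.35j,0.11+0.35j], [-0.40+0.00j,0.85+0.00j,(0.85-0j)]]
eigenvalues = [(-0.52+0j), (0.41+0.35j), (0.41-0.35j)]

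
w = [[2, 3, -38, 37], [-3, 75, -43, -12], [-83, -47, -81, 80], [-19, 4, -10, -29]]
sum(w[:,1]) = 35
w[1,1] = 75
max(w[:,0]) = 2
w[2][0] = -83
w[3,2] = -10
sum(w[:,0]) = -103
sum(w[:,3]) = 76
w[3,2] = -10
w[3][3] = -29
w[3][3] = -29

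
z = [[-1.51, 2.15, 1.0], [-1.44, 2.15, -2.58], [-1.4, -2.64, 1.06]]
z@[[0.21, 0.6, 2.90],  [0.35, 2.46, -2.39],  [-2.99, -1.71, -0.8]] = [[-2.55, 2.67, -10.32],[8.16, 8.84, -7.25],[-4.39, -9.15, 1.40]]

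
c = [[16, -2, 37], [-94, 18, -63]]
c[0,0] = 16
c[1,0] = -94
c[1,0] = -94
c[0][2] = 37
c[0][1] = -2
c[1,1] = 18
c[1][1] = 18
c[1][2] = -63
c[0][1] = -2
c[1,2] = -63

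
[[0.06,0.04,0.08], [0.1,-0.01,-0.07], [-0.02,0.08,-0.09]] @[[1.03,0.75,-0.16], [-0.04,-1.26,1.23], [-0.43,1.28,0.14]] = [[0.03,  0.10,  0.05], [0.13,  -0.00,  -0.04], [0.01,  -0.23,  0.09]]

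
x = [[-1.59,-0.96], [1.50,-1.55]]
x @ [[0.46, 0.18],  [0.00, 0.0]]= [[-0.73,-0.29], [0.69,0.27]]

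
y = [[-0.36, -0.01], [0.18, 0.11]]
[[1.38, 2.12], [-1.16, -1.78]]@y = [[-0.12, 0.22], [0.10, -0.18]]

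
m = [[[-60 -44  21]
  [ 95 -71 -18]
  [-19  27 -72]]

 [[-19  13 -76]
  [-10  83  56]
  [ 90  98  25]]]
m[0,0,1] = -44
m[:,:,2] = [[21, -18, -72], [-76, 56, 25]]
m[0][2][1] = 27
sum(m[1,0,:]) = -82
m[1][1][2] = 56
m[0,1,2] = -18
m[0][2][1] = 27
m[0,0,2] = 21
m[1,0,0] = -19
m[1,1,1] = 83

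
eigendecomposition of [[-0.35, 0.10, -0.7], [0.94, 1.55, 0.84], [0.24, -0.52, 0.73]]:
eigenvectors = [[-0.84, -0.57, -0.3], [0.26, -0.15, -0.75], [0.47, 0.8, 0.59]]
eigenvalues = [0.01, 0.66, 1.27]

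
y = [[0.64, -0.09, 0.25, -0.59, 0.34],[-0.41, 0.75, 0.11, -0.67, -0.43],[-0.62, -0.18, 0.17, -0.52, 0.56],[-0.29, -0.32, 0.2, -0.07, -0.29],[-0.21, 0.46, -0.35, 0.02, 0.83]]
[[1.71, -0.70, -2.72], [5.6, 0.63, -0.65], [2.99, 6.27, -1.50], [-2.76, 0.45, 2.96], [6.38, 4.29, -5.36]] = y @ [[-0.92, -4.93, -1.44], [5.83, 0.79, -4.48], [-2.26, 3.87, -2.09], [-3.8, 0.31, -0.16], [3.36, 5.11, -5.22]]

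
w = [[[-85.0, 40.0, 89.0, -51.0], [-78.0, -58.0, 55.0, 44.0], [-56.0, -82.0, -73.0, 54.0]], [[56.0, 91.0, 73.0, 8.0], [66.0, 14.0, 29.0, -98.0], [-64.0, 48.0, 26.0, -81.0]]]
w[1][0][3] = 8.0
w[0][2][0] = -56.0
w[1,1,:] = [66.0, 14.0, 29.0, -98.0]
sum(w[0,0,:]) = -7.0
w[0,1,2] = 55.0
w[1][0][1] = 91.0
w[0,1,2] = 55.0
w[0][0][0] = -85.0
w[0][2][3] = 54.0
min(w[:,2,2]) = -73.0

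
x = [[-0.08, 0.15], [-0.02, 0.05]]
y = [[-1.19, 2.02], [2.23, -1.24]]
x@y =[[0.43, -0.35],[0.14, -0.1]]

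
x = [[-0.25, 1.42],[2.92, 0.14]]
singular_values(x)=[2.93, 1.43]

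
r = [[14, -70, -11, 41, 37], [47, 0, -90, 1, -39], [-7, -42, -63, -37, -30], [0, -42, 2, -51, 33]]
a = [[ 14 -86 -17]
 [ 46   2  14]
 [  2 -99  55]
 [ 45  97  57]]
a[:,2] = [-17, 14, 55, 57]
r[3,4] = 33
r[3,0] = 0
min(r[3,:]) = -51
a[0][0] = 14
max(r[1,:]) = 47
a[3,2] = 57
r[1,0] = 47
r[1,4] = -39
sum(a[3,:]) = 199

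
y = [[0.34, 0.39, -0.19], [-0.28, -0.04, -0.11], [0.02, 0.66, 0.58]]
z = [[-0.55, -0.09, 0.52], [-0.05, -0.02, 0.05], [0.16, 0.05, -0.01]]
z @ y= [[-0.15, 0.13, 0.42], [-0.01, 0.01, 0.04], [0.04, 0.05, -0.04]]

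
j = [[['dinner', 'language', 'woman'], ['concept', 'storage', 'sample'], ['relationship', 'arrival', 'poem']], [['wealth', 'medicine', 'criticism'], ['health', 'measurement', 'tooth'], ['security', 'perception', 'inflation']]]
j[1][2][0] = 'security'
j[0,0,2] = 'woman'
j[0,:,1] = ['language', 'storage', 'arrival']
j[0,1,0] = 'concept'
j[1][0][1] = 'medicine'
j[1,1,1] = 'measurement'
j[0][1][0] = 'concept'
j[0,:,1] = ['language', 'storage', 'arrival']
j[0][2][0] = 'relationship'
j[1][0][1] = 'medicine'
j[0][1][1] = 'storage'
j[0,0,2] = 'woman'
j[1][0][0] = 'wealth'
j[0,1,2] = 'sample'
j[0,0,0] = 'dinner'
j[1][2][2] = 'inflation'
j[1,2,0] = 'security'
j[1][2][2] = 'inflation'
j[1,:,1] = ['medicine', 'measurement', 'perception']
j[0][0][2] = 'woman'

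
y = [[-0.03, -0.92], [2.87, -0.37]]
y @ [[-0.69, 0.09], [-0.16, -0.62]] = [[0.17, 0.57],[-1.92, 0.49]]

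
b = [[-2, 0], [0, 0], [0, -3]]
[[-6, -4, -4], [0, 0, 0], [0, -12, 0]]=b@[[3, 2, 2], [0, 4, 0]]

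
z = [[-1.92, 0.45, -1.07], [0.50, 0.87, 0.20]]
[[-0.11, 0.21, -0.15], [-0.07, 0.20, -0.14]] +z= [[-2.03, 0.66, -1.22],[0.43, 1.07, 0.06]]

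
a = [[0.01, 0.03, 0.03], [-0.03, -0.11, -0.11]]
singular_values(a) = [0.16, 0.0]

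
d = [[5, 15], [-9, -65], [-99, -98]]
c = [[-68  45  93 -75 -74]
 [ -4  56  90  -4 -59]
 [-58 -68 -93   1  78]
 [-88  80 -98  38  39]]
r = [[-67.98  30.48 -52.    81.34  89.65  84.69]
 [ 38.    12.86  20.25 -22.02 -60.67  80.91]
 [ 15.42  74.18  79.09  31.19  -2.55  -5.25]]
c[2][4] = 78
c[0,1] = 45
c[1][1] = 56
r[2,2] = 79.09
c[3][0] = -88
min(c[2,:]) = -93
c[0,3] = -75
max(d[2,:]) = -98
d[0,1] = 15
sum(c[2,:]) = -140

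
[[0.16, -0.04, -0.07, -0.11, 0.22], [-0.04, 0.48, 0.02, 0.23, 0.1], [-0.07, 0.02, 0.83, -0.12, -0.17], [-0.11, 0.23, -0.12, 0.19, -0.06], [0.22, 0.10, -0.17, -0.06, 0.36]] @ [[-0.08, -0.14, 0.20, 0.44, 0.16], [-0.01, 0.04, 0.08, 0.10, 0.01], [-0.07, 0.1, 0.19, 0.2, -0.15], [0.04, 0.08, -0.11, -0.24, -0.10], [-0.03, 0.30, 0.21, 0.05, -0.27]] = [[-0.02, 0.03, 0.07, 0.09, -0.01], [0.00, 0.08, 0.03, -0.02, -0.05], [-0.05, 0.03, 0.12, 0.16, -0.08], [0.02, 0.01, -0.06, -0.1, -0.0], [-0.02, 0.06, 0.10, 0.11, -0.03]]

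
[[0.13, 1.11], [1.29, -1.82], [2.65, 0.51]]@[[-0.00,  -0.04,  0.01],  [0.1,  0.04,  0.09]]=[[0.11, 0.04, 0.10], [-0.18, -0.12, -0.15], [0.05, -0.09, 0.07]]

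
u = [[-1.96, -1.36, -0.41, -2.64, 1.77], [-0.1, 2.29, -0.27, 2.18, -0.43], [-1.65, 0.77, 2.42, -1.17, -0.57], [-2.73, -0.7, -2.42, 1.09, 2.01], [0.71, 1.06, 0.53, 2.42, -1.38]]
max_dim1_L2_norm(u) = 4.36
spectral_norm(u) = 5.96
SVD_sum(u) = [[-1.85, -1.69, -0.84, -2.25, 1.85],[1.1, 1.00, 0.5, 1.33, -1.09],[-0.15, -0.14, -0.07, -0.19, 0.15],[-1.14, -1.04, -0.52, -1.39, 1.14],[1.38, 1.26, 0.63, 1.68, -1.38]] + [[0.12, -0.03, 0.35, -0.34, -0.15], [-0.38, 0.08, -1.07, 1.03, 0.45], [0.5, -0.11, 1.41, -1.35, -0.60], [-0.83, 0.18, -2.35, 2.24, 0.99], [-0.16, 0.04, -0.46, 0.44, 0.2]] + [[-0.29, 0.18, 0.15, 0.04, -0.01], [-1.01, 0.61, 0.53, 0.15, -0.03], [-1.94, 1.18, 1.02, 0.28, -0.06], [-0.68, 0.41, 0.35, 0.1, -0.02], [-0.36, 0.22, 0.19, 0.05, -0.01]] + [[0.06, 0.18, -0.07, -0.1, 0.07], [0.19, 0.60, -0.22, -0.32, 0.24], [-0.05, -0.16, 0.06, 0.09, -0.07], [-0.08, -0.25, 0.1, 0.14, -0.10], [-0.15, -0.46, 0.17, 0.25, -0.19]] + [[0.0, -0.0, 0.0, 0.00, 0.0], [0.00, -0.00, 0.00, 0.0, 0.00], [-0.0, 0.00, -0.0, -0.0, -0.00], [-0.0, 0.0, -0.00, -0.00, -0.0], [0.00, -0.0, 0.00, 0.0, 0.00]]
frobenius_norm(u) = 8.11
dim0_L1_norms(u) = [7.15, 6.18, 6.05, 9.5, 6.16]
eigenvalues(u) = [(-5.01+0j), (0.01+0j), (0.7+0j), (3.38+0.83j), (3.38-0.83j)]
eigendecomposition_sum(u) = [[-2.39-0.00j, (-0.79+0j), -0.83+0.00j, -1.65+0.00j, (1.86+0j)], [0.59+0.00j, 0.19-0.00j, (0.2-0j), 0.41-0.00j, -0.46-0.00j], [-0.76-0.00j, (-0.25+0j), (-0.26+0j), -0.52+0.00j, 0.59+0.00j], [(-1.84-0j), -0.61+0.00j, -0.64+0.00j, (-1.27+0j), 1.43+0.00j], [(1.64+0j), (0.54-0j), 0.57-0.00j, 1.13-0.00j, -1.27-0.00j]] + [[-0j, 0.00+0.00j, (-0+0j), -0.00+0.00j, 0.00+0.00j], [(-0+0j), (-0-0j), -0j, 0.00-0.00j, -0.00-0.00j], [(0.01-0j), 0j, -0.00+0.00j, -0.00+0.00j, 0.01+0.00j], [-0j, 0.00+0.00j, -0.00+0.00j, -0.00+0.00j, 0j], [0.01-0.00j, 0j, -0.00+0.00j, -0.00+0.00j, 0.01+0.00j]] + [[0.03-0.00j, (0.02+0j), -0.02+0.00j, (-0.02+0j), 0.01+0.00j], [(0.36-0j), (0.24+0j), (-0.21+0j), -0.21+0.00j, 0.11+0.00j], [-0.57+0.00j, -0.38-0.00j, (0.32+0j), 0.33-0.00j, (-0.18+0j)], [(-0.42+0j), -0.28-0.00j, 0.24+0.00j, (0.24-0j), (-0.13+0j)], [(-0.44+0j), -0.30-0.00j, (0.25+0j), 0.26-0.00j, -0.14+0.00j]] + [[(0.2+0.12j), -0.30-0.61j, 0.22-1.13j, (-0.49+0.52j), (-0.05+0.47j)], [-0.53-0.23j, 0.93+1.37j, (-0.13+2.8j), 0.99-1.43j, (-0.04-1.14j)], [(-0.16+0.2j), 0.70-0.23j, (1.18+0.4j), (-0.49-0.6j), -0.49-0.12j], [-0.23-0.31j, 0.09+1.12j, -1.01+1.61j, (1.06-0.52j), (0.35-0.69j)], [-0.25-0.13j, 0.41+0.69j, (-0.14+1.35j), 0.52-0.66j, (0.01-0.55j)]] + [[0.20-0.12j, (-0.3+0.61j), (0.22+1.13j), (-0.49-0.52j), -0.05-0.47j], [(-0.53+0.23j), 0.93-1.37j, -0.13-2.80j, (0.99+1.43j), (-0.04+1.14j)], [-0.16-0.20j, (0.7+0.23j), (1.18-0.4j), -0.49+0.60j, -0.49+0.12j], [(-0.23+0.31j), (0.09-1.12j), (-1.01-1.61j), 1.06+0.52j, (0.35+0.69j)], [-0.25+0.13j, 0.41-0.69j, -0.14-1.35j, 0.52+0.66j, (0.01+0.55j)]]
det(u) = -0.33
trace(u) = 2.46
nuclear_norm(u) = 14.53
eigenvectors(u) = [[-0.67+0.00j, -0.25+0.00j, -0.03+0.00j, -0.28-0.04j, (-0.28+0.04j)],[(0.16+0j), (0.05+0j), (-0.4+0j), (0.7+0j), (0.7-0j)],[-0.21+0.00j, -0.51+0.00j, 0.63+0.00j, (0.09-0.3j), 0.09+0.30j],[-0.52+0.00j, (-0.28+0j), (0.46+0j), 0.41+0.23j, 0.41-0.23j],[0.46+0.00j, (-0.77+0j), 0.48+0.00j, (0.34+0.02j), (0.34-0.02j)]]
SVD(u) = [[-0.66, 0.12, -0.12, 0.22, 0.70],[0.39, -0.36, -0.43, 0.72, 0.13],[-0.06, 0.47, -0.83, -0.2, -0.22],[-0.41, -0.78, -0.29, -0.30, -0.21],[0.49, -0.15, -0.16, -0.55, 0.64]] @ diag([5.960164715411057, 4.472061925065993, 3.016693037112248, 1.0794662838103504, 0.003790184588151857]) @ [[0.47,0.43,0.21,0.57,-0.47], [0.24,-0.05,0.67,-0.64,-0.28], [0.77,-0.47,-0.41,-0.11,0.02], [0.25,0.77,-0.29,-0.41,0.31], [0.25,-0.05,0.51,0.28,0.77]]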